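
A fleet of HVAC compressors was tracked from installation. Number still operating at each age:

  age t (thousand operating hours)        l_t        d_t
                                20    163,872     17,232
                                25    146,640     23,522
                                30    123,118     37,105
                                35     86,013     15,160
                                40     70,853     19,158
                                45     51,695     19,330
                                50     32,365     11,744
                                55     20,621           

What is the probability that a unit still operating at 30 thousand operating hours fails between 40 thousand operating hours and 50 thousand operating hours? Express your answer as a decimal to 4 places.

0.3126

This is the probability of reaching 40 but not 50, conditional on being operational at 30: (l_40 − l_50) / l_30.
= (70,853 − 32,365) / 123,118 = 38,488 / 123,118 = 0.312611.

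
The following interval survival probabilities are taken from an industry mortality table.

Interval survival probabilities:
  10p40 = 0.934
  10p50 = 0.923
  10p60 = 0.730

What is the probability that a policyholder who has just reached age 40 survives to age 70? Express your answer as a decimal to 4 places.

0.6293

Chaining the interval survival probabilities: 0.934 × 0.923 × 0.730.
= 0.629320.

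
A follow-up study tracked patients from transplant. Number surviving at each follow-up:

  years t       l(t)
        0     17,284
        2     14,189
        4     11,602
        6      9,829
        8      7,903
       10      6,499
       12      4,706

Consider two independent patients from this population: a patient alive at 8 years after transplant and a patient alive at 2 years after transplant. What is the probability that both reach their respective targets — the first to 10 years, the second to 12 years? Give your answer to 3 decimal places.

0.273

p₁ = l(10)/l(8) = 6,499/7,903 = 0.822346; p₂ = l(12)/l(2) = 4,706/14,189 = 0.331665.
P(both) = p₁ × p₂ = 0.822346 × 0.331665 = 0.272743.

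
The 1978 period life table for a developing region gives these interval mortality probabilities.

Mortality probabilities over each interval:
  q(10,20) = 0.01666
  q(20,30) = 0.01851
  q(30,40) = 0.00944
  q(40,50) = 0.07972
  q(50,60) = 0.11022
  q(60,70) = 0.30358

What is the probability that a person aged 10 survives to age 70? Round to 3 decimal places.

0.545

Survival from 10 to 70 is the product of surviving each interval: (1 − 0.01666) × (1 − 0.01851) × (1 − 0.00944) × (1 − 0.07972) × (1 − 0.11022) × (1 − 0.30358).
= 0.98334 × 0.98149 × 0.99056 × 0.92028 × 0.88978 × 0.69642 = 0.545185.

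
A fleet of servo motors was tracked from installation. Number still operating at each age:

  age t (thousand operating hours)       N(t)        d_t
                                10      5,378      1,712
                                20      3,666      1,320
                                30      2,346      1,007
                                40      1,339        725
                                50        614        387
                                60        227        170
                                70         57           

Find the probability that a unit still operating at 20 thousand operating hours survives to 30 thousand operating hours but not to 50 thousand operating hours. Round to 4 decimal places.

0.4724

This is the probability of reaching 30 but not 50, conditional on being operational at 20: (N(30) − N(50)) / N(20).
= (2,346 − 614) / 3,666 = 1,732 / 3,666 = 0.472450.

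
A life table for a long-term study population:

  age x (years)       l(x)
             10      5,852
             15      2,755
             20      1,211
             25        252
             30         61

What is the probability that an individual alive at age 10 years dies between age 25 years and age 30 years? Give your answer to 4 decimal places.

This is the probability of reaching 25 but not 30, conditional on being alive at 10: (l(25) − l(30)) / l(10).
= (252 − 61) / 5,852 = 191 / 5,852 = 0.032638.

0.0326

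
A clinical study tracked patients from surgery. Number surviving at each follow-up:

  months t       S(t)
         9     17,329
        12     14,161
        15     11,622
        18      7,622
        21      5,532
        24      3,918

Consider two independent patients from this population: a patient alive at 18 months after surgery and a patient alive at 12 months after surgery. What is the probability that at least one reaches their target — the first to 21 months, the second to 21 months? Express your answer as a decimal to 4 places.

0.8329

p₁ = S(21)/S(18) = 5,532/7,622 = 0.725794; p₂ = S(21)/S(12) = 5,532/14,161 = 0.390650.
P(at least one) = 1 − (1−p₁)(1−p₂) = 1 − 0.274206 × 0.609350 = 0.832913.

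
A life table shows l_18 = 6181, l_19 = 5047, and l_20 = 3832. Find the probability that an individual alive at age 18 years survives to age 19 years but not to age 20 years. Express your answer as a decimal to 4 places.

This is the probability of reaching 19 but not 20, conditional on being alive at 18: (l_19 − l_20) / l_18.
= (5047 − 3832) / 6181 = 1215 / 6181 = 0.196570.

0.1966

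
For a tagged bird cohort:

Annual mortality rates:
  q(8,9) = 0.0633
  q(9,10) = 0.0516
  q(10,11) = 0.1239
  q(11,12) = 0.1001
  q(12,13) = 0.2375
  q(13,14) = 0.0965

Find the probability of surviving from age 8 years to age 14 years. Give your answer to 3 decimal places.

0.483

Chaining the interval survival probabilities: (1 − 0.0633) × (1 − 0.0516) × (1 − 0.1239) × (1 − 0.1001) × (1 − 0.2375) × (1 − 0.0965).
= 0.9367 × 0.9484 × 0.8761 × 0.8999 × 0.7625 × 0.9035 = 0.482512.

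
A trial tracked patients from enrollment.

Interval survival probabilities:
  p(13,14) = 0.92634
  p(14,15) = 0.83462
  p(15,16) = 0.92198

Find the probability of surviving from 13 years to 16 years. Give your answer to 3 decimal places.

P(survive 13→16) = 0.92634 × 0.83462 × 0.92198.
= 0.712821.

0.713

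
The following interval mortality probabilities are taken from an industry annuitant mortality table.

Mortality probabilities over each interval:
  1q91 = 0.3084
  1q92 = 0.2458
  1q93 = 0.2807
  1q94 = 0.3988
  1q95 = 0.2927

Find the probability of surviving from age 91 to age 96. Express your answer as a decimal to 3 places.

0.160

Survival from 91 to 96 is the product of surviving each interval: (1 − 0.3084) × (1 − 0.2458) × (1 − 0.2807) × (1 − 0.3988) × (1 − 0.2927).
= 0.6916 × 0.7542 × 0.7193 × 0.6012 × 0.7073 = 0.159542.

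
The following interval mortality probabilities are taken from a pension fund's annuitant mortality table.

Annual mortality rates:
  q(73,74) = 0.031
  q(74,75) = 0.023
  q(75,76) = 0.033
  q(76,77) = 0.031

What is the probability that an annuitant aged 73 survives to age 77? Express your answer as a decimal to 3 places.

0.887

The overall survival probability is (1 − 0.031) × (1 − 0.023) × (1 − 0.033) × (1 − 0.031).
= 0.969 × 0.977 × 0.967 × 0.969 = 0.887092.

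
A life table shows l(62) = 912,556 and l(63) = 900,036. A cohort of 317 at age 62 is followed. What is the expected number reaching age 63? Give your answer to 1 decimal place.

312.7

The relevant probability is 900,036/912,556 = 0.986280.
Expected number = 317 × 0.986280 = 312.7.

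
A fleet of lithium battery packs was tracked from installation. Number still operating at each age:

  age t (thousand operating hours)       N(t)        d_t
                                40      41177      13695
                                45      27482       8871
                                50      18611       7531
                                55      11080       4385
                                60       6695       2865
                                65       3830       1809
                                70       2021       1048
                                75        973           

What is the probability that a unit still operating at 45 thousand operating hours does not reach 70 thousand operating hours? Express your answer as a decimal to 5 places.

P(fail before 70 | operational at 45) = 1 − N(70)/N(45) = 1 − 2021/27482 = (25461)/27482 = 0.926461.

0.92646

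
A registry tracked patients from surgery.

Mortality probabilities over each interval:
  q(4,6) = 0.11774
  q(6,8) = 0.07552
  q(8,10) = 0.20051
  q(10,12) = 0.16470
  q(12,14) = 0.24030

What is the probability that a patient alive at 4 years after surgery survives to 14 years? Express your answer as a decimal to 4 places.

0.4138

P(survive 4→14) = (1 − 0.11774) × (1 − 0.07552) × (1 − 0.20051) × (1 − 0.16470) × (1 − 0.24030).
= 0.88226 × 0.92448 × 0.79949 × 0.83530 × 0.75970 = 0.413801.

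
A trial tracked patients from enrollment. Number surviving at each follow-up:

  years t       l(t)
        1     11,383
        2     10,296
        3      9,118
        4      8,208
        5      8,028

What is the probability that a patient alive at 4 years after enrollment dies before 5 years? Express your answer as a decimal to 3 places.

P(die before 5 | alive at 4) = 1 − l(5)/l(4) = 1 − 8,028/8,208 = (180)/8,208 = 0.021930.

0.022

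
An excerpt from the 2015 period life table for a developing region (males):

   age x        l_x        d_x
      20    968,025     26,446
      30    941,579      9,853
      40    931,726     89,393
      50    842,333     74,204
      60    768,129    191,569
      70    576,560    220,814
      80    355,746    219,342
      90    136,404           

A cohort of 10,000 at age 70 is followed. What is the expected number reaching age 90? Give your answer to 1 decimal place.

2365.8

The relevant probability is 136,404/576,560 = 0.236582.
Expected number = 10,000 × 0.236582 = 2365.8.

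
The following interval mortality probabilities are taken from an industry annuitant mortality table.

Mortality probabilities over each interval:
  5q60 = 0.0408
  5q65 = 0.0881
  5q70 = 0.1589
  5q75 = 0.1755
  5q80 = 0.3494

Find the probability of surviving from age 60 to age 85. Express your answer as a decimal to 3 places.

Survival from 60 to 85 is the product of surviving each interval: (1 − 0.0408) × (1 − 0.0881) × (1 − 0.1589) × (1 − 0.1755) × (1 − 0.3494).
= 0.9592 × 0.9119 × 0.8411 × 0.8245 × 0.6506 = 0.394647.

0.395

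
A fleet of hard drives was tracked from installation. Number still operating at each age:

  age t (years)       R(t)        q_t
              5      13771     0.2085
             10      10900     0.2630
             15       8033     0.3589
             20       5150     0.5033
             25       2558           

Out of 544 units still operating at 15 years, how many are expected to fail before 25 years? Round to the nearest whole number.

371

The relevant probability is 1 − 2558/8033 = 0.681564.
Expected number = 544 × 0.681564 = 371.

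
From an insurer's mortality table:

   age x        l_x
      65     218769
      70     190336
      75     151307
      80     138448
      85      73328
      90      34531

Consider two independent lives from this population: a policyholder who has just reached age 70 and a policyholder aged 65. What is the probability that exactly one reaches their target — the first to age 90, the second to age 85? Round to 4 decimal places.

0.3950

p₁ = l_90/l_70 = 34531/190336 = 0.181421; p₂ = l_85/l_65 = 73328/218769 = 0.335185.
P(exactly one) = p₁(1−p₂) + (1−p₁)p₂ = 0.120611 + 0.274375 = 0.394987.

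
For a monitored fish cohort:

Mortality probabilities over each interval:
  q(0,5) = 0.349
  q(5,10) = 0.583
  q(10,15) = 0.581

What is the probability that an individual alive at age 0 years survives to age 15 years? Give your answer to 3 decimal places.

0.114

P(survive 0→15) = (1 − 0.349) × (1 − 0.583) × (1 − 0.581).
= 0.651 × 0.417 × 0.419 = 0.113745.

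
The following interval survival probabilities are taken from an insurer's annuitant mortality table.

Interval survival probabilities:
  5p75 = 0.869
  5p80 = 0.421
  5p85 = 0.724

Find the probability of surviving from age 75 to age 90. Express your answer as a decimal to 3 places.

0.265

Survival from 75 to 90 is the product of surviving each interval: 0.869 × 0.421 × 0.724.
= 0.264875.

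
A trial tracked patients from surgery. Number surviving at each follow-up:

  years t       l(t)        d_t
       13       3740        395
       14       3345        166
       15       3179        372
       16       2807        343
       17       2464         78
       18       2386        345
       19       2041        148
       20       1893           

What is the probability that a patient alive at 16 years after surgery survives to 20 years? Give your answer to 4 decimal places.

The conditional survival probability is l(20)/l(16) = 1893/2807 = 0.674385.

0.6744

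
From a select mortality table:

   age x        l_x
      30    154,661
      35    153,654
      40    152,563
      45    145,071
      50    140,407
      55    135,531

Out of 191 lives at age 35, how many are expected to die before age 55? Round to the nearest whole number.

23

The relevant probability is 1 − 135,531/153,654 = 0.117947.
Expected number = 191 × 0.117947 = 23.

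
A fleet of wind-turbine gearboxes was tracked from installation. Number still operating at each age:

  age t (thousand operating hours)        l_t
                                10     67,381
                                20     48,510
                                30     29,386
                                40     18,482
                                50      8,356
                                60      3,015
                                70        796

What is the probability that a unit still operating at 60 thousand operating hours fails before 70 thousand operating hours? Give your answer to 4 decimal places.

P(fail before 70 | operational at 60) = 1 − l_70/l_60 = 1 − 796/3,015 = (2,219)/3,015 = 0.735987.

0.7360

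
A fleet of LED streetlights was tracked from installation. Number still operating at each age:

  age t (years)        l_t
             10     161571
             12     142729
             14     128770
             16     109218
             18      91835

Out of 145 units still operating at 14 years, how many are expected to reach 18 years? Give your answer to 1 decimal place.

The relevant probability is 91835/128770 = 0.713171.
Expected number = 145 × 0.713171 = 103.4.

103.4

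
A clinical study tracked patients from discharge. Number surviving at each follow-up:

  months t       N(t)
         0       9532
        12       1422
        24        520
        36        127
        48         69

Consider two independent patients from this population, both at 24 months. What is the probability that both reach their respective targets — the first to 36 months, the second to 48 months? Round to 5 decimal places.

p₁ = N(36)/N(24) = 127/520 = 0.244231; p₂ = N(48)/N(24) = 69/520 = 0.132692.
P(both) = p₁ × p₂ = 0.244231 × 0.132692 = 0.032407.

0.03241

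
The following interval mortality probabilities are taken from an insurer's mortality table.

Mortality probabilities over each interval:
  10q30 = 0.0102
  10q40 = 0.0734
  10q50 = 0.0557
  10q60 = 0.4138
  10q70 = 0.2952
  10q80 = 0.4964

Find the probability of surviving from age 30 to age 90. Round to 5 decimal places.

0.18020

The overall survival probability is (1 − 0.0102) × (1 − 0.0734) × (1 − 0.0557) × (1 − 0.4138) × (1 − 0.2952) × (1 − 0.4964).
= 0.9898 × 0.9266 × 0.9443 × 0.5862 × 0.7048 × 0.5036 = 0.180197.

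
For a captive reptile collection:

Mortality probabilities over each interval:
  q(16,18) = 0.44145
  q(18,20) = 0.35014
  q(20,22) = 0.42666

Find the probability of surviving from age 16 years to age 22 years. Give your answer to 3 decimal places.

0.208

The overall survival probability is (1 − 0.44145) × (1 − 0.35014) × (1 − 0.42666).
= 0.55855 × 0.64986 × 0.57334 = 0.208111.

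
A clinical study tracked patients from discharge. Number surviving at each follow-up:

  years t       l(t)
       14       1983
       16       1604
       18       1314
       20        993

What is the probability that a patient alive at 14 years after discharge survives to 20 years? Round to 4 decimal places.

0.5008

The conditional survival probability is l(20)/l(14) = 993/1983 = 0.500756.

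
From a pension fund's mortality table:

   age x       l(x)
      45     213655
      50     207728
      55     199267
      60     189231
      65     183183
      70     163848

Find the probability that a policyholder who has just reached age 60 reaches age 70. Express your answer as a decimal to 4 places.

0.8659

The conditional survival probability is l(70)/l(60) = 163848/189231 = 0.865862.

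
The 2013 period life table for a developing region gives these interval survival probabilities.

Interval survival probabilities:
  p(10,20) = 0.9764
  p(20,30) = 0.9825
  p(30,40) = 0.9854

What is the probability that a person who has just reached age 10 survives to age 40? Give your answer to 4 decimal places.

0.9453

The overall survival probability is 0.9764 × 0.9825 × 0.9854.
= 0.945307.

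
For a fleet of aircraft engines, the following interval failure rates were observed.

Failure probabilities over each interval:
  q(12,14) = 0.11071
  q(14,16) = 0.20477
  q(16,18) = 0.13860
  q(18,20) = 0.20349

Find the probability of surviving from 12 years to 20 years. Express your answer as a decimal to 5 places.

0.48521

Chaining the interval survival probabilities: (1 − 0.11071) × (1 − 0.20477) × (1 − 0.13860) × (1 − 0.20349).
= 0.88929 × 0.79523 × 0.86140 × 0.79651 = 0.485213.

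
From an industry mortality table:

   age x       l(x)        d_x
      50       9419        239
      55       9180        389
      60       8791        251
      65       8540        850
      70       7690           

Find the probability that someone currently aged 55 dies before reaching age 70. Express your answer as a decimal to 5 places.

P(die before 70 | alive at 55) = 1 − l(70)/l(55) = 1 − 7690/9180 = (1490)/9180 = 0.162309.

0.16231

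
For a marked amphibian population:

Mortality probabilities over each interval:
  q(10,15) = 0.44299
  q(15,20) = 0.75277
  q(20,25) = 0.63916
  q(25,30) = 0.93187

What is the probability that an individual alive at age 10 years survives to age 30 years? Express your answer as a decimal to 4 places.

Chaining the interval survival probabilities: (1 − 0.44299) × (1 − 0.75277) × (1 − 0.63916) × (1 − 0.93187).
= 0.55701 × 0.24723 × 0.36084 × 0.06813 = 0.003385.

0.0034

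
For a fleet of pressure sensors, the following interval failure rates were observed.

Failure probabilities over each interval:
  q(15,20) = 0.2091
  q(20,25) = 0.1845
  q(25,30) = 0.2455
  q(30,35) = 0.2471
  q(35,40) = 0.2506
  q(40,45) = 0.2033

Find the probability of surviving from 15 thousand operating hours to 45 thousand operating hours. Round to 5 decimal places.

P(survive 15→45) = (1 − 0.2091) × (1 − 0.1845) × (1 − 0.2455) × (1 − 0.2471) × (1 − 0.2506) × (1 − 0.2033).
= 0.7909 × 0.8155 × 0.7545 × 0.7529 × 0.7494 × 0.7967 = 0.218751.

0.21875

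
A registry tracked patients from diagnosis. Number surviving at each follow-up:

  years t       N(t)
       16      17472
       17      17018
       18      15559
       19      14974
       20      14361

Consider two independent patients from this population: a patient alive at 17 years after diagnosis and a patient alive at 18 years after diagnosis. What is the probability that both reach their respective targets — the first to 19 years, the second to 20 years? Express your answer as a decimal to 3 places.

0.812

p₁ = N(19)/N(17) = 14974/17018 = 0.879892; p₂ = N(20)/N(18) = 14361/15559 = 0.923003.
P(both) = p₁ × p₂ = 0.879892 × 0.923003 = 0.812143.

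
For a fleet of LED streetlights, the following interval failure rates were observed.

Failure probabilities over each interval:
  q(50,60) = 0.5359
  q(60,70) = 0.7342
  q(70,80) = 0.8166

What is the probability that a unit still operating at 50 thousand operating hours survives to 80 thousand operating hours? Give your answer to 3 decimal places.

0.023

Survival from 50 to 80 is the product of surviving each interval: (1 − 0.5359) × (1 − 0.7342) × (1 − 0.8166).
= 0.4641 × 0.2658 × 0.1834 = 0.022624.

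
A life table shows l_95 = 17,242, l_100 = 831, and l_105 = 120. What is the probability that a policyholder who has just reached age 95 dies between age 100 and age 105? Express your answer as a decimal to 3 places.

0.041

We want 5|5q95 = (l_100 − l_105)/l_95.
This is the probability of reaching 100 but not 105, conditional on being alive at 95: (l_100 − l_105) / l_95.
= (831 − 120) / 17,242 = 711 / 17,242 = 0.041237.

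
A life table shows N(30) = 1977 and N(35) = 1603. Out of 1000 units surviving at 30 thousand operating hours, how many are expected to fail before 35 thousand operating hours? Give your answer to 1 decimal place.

The relevant probability is 1 − 1603/1977 = 0.189176.
Expected number = 1000 × 0.189176 = 189.2.

189.2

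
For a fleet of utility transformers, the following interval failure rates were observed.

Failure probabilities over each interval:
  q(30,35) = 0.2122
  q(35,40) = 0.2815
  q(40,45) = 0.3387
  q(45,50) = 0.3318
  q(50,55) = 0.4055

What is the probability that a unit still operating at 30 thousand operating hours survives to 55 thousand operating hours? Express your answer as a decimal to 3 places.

The overall survival probability is (1 − 0.2122) × (1 − 0.2815) × (1 − 0.3387) × (1 − 0.3318) × (1 − 0.4055).
= 0.7878 × 0.7185 × 0.6613 × 0.6682 × 0.5945 = 0.148696.

0.149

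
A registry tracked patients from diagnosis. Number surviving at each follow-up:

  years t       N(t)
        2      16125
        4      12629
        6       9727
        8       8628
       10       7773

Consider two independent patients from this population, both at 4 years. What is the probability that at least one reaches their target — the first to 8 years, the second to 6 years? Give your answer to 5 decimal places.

0.92720

p₁ = N(8)/N(4) = 8628/12629 = 0.683189; p₂ = N(6)/N(4) = 9727/12629 = 0.770211.
P(at least one) = 1 − (1−p₁)(1−p₂) = 1 − 0.316811 × 0.229789 = 0.927200.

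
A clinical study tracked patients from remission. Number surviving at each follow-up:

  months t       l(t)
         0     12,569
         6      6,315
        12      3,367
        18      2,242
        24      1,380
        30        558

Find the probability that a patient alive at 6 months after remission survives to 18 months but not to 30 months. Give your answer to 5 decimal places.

0.26667

This is the probability of reaching 18 but not 30, conditional on being alive at 6: (l(18) − l(30)) / l(6).
= (2,242 − 558) / 6,315 = 1,684 / 6,315 = 0.266667.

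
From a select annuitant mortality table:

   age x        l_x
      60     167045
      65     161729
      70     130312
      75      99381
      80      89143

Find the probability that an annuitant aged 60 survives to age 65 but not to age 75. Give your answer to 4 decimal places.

0.3732

This is the probability of reaching 65 but not 75, conditional on being alive at 60: (l_65 − l_75) / l_60.
= (161729 − 99381) / 167045 = 62348 / 167045 = 0.373241.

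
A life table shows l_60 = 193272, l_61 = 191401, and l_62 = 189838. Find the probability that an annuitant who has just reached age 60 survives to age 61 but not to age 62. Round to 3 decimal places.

0.008

We want 1|1q60 = (l_61 − l_62)/l_60.
This is the probability of reaching 61 but not 62, conditional on being alive at 60: (l_61 − l_62) / l_60.
= (191401 − 189838) / 193272 = 1563 / 193272 = 0.008087.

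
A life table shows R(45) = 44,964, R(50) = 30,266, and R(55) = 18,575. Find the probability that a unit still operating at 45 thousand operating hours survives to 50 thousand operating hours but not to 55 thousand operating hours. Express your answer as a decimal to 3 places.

This is the probability of reaching 50 but not 55, conditional on being operational at 45: (R(50) − R(55)) / R(45).
= (30,266 − 18,575) / 44,964 = 11,691 / 44,964 = 0.260008.

0.260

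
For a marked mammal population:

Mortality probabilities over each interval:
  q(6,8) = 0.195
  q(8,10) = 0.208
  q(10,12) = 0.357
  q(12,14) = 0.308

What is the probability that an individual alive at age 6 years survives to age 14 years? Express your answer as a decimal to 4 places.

0.2837

The overall survival probability is (1 − 0.195) × (1 − 0.208) × (1 − 0.357) × (1 − 0.308).
= 0.805 × 0.792 × 0.643 × 0.692 = 0.283686.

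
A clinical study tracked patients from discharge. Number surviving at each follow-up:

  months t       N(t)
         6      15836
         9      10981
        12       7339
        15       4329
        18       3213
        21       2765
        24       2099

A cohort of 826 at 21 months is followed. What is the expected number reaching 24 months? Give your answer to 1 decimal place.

627.0

The relevant probability is 2099/2765 = 0.759132.
Expected number = 826 × 0.759132 = 627.0.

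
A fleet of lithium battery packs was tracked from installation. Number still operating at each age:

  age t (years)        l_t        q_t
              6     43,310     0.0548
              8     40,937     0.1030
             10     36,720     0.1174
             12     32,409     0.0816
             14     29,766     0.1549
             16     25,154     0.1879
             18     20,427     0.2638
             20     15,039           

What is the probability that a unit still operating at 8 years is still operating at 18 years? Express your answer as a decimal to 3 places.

0.499

The conditional survival probability is l_18/l_8 = 20,427/40,937 = 0.498986.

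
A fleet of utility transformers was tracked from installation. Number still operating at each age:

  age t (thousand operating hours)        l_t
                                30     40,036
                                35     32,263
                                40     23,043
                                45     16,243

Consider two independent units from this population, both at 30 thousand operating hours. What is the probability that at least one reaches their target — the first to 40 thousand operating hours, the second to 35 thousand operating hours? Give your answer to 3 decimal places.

0.918

p₁ = l_40/l_30 = 23,043/40,036 = 0.575557; p₂ = l_35/l_30 = 32,263/40,036 = 0.805850.
P(at least one) = 1 − (1−p₁)(1−p₂) = 1 − 0.424443 × 0.194150 = 0.917594.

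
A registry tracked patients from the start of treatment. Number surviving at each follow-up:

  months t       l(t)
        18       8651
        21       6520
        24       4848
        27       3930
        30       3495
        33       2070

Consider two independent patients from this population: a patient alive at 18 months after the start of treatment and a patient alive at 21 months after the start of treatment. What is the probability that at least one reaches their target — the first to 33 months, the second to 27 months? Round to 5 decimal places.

p₁ = l(33)/l(18) = 2070/8651 = 0.239279; p₂ = l(27)/l(21) = 3930/6520 = 0.602761.
P(at least one) = 1 − (1−p₁)(1−p₂) = 1 − 0.760721 × 0.397239 = 0.697812.

0.69781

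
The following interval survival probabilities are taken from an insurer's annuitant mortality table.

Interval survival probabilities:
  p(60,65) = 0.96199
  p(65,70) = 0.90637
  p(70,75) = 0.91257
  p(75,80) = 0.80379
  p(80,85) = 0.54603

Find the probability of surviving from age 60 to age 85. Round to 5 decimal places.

Survival from 60 to 85 is the product of surviving each interval: 0.96199 × 0.90637 × 0.91257 × 0.80379 × 0.54603.
= 0.349222.

0.34922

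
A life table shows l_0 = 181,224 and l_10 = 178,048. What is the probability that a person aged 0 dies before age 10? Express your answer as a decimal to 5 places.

0.01753

P(die before 10 | alive at 0) = 1 − l_10/l_0 = 1 − 178,048/181,224 = (3,176)/181,224 = 0.017525.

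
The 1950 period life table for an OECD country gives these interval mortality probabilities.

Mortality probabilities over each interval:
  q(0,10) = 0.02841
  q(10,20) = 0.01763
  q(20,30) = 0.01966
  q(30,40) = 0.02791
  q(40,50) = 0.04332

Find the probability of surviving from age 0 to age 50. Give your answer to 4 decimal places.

P(survive 0→50) = (1 − 0.02841) × (1 − 0.01763) × (1 − 0.01966) × (1 − 0.02791) × (1 − 0.04332).
= 0.97159 × 0.98237 × 0.98034 × 0.97209 × 0.95668 = 0.870178.

0.8702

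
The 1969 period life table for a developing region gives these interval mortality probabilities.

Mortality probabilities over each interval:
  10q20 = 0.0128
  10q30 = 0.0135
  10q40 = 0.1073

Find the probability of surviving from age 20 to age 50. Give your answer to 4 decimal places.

The overall survival probability is (1 − 0.0128) × (1 − 0.0135) × (1 − 0.1073).
= 0.9872 × 0.9865 × 0.8927 = 0.869376.

0.8694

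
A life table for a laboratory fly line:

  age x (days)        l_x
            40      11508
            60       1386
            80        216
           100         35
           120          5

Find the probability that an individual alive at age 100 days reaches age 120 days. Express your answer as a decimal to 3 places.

The conditional survival probability is l_120/l_100 = 5/35 = 0.142857.

0.143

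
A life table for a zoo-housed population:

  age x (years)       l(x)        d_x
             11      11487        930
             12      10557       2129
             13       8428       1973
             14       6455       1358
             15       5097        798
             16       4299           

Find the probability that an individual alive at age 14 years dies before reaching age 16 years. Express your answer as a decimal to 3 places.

P(die before 16 | alive at 14) = 1 − l(16)/l(14) = 1 − 4299/6455 = (2156)/6455 = 0.334005.

0.334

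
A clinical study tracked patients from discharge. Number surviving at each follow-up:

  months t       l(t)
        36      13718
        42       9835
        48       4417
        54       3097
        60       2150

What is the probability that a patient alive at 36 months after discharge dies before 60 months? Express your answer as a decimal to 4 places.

P(die before 60 | alive at 36) = 1 − l(60)/l(36) = 1 − 2150/13718 = (11568)/13718 = 0.843272.

0.8433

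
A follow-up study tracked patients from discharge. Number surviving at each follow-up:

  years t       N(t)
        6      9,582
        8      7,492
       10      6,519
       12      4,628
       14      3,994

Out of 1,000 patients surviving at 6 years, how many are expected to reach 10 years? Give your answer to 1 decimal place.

The relevant probability is 6,519/9,582 = 0.680338.
Expected number = 1,000 × 0.680338 = 680.3.

680.3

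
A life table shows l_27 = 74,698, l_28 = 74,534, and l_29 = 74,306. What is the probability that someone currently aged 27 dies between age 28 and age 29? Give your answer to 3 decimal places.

0.003

This is the probability of reaching 28 but not 29, conditional on being alive at 27: (l_28 − l_29) / l_27.
= (74,534 − 74,306) / 74,698 = 228 / 74,698 = 0.003052.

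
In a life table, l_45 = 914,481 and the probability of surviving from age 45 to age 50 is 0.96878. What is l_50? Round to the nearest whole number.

l_50 = l_45 × p = 914,481 × 0.96878 = 885931.

885931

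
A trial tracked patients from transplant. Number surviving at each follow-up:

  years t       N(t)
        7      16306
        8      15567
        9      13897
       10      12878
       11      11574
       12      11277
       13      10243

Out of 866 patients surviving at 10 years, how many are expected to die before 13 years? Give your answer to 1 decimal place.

177.2

The relevant probability is 1 − 10243/12878 = 0.204613.
Expected number = 866 × 0.204613 = 177.2.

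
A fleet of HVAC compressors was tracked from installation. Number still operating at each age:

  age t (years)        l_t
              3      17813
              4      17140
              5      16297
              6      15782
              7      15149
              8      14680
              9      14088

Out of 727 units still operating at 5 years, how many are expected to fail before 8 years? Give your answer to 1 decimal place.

The relevant probability is 1 − 14680/16297 = 0.099221.
Expected number = 727 × 0.099221 = 72.1.

72.1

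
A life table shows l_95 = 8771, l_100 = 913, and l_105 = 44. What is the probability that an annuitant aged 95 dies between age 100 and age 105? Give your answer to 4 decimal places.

0.0991

This is the probability of reaching 100 but not 105, conditional on being alive at 95: (l_100 − l_105) / l_95.
= (913 − 44) / 8771 = 869 / 8771 = 0.099077.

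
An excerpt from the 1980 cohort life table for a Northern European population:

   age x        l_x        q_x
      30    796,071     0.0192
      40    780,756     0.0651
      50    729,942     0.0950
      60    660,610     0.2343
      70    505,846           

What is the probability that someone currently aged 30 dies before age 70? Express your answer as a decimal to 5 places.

P(die before 70 | alive at 30) = 1 − l_70/l_30 = 1 − 505,846/796,071 = (290,225)/796,071 = 0.364572.

0.36457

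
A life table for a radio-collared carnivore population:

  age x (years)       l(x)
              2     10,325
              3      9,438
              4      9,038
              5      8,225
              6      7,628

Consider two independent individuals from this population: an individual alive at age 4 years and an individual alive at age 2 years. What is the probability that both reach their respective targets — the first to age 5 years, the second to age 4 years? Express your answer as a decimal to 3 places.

p₁ = l(5)/l(4) = 8,225/9,038 = 0.910046; p₂ = l(4)/l(2) = 9,038/10,325 = 0.875351.
P(both) = p₁ × p₂ = 0.910046 × 0.875351 = 0.796610.

0.797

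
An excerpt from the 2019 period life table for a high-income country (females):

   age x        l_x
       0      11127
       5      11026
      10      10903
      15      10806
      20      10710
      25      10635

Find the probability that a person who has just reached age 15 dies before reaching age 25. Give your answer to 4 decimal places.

P(die before 25 | alive at 15) = 1 − l_25/l_15 = 1 − 10635/10806 = (171)/10806 = 0.015825.

0.0158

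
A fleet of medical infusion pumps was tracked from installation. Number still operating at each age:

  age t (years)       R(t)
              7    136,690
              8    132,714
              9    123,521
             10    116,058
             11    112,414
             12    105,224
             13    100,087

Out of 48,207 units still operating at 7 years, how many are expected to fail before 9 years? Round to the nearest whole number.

The relevant probability is 1 − 123,521/136,690 = 0.096342.
Expected number = 48,207 × 0.096342 = 4644.

4644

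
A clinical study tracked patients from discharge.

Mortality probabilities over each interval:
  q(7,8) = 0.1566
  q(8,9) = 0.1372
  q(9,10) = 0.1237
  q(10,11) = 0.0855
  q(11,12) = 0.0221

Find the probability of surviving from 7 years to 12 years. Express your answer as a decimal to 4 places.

0.5703

P(survive 7→12) = (1 − 0.1566) × (1 − 0.1372) × (1 − 0.1237) × (1 − 0.0855) × (1 − 0.0221).
= 0.8434 × 0.8628 × 0.8763 × 0.9145 × 0.9779 = 0.570262.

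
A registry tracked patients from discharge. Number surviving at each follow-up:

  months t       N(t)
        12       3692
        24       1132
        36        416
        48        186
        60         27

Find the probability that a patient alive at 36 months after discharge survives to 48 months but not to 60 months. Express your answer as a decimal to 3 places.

0.382

This is the probability of reaching 48 but not 60, conditional on being alive at 36: (N(48) − N(60)) / N(36).
= (186 − 27) / 416 = 159 / 416 = 0.382212.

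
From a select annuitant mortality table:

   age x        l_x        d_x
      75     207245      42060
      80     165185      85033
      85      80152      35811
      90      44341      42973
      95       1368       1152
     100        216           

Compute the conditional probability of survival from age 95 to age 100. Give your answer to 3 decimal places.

0.158

We want 5p95 = l_100/l_95.
The conditional survival probability is l_100/l_95 = 216/1368 = 0.157895.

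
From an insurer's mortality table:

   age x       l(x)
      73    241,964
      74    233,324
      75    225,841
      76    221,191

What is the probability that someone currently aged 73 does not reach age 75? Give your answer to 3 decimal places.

0.067

P(die before 75 | alive at 73) = 1 − l(75)/l(73) = 1 − 225,841/241,964 = (16,123)/241,964 = 0.066634.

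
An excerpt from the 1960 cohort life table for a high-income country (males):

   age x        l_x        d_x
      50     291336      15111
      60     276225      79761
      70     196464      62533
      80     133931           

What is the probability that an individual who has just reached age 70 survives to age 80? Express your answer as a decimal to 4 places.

0.6817

The conditional survival probability is l_80/l_70 = 133931/196464 = 0.681708.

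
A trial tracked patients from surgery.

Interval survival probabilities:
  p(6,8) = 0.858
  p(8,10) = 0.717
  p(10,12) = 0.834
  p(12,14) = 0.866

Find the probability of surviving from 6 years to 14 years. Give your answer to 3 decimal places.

0.444

Survival from 6 to 14 is the product of surviving each interval: 0.858 × 0.717 × 0.834 × 0.866.
= 0.444314.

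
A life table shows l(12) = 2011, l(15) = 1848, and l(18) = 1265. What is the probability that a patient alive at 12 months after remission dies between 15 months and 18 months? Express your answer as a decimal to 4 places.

0.2899

This is the probability of reaching 15 but not 18, conditional on being alive at 12: (l(15) − l(18)) / l(12).
= (1848 − 1265) / 2011 = 583 / 2011 = 0.289906.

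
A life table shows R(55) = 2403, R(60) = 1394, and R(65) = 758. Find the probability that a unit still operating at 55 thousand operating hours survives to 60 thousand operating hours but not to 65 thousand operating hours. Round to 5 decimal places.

0.26467

This is the probability of reaching 60 but not 65, conditional on being operational at 55: (R(60) − R(65)) / R(55).
= (1394 − 758) / 2403 = 636 / 2403 = 0.264669.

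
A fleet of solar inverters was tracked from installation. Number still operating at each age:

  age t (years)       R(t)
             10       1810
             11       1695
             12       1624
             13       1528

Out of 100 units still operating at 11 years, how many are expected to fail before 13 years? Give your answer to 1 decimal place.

The relevant probability is 1 − 1528/1695 = 0.098525.
Expected number = 100 × 0.098525 = 9.9.

9.9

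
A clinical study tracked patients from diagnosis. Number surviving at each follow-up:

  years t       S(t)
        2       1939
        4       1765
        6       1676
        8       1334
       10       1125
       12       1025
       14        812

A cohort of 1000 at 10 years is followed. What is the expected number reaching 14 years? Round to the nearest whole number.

The relevant probability is 812/1125 = 0.721778.
Expected number = 1000 × 0.721778 = 722.

722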